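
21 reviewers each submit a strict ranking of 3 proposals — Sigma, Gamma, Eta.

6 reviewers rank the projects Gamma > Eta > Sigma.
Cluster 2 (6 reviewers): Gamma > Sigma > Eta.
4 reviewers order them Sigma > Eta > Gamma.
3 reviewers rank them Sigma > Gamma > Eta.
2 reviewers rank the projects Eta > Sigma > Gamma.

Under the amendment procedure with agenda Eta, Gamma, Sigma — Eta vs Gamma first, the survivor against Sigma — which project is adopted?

Round 1: Eta vs Gamma — 6–15, Gamma advances.
Round 2: Gamma vs Sigma — 12–9, Gamma advances.
Gamma survives the agenda.

Gamma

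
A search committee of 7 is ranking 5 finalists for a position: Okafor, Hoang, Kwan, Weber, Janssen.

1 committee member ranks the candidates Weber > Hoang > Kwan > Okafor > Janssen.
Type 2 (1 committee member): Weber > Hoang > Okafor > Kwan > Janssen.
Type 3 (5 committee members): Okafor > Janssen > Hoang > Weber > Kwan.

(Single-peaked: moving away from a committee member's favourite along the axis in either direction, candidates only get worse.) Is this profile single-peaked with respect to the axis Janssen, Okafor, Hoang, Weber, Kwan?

Axis positions: Janssen=1, Okafor=2, Hoang=3, Weber=4, Kwan=5.
Type 1 (peak Weber at position 4): ranking walks positions 4-3-5-2-1, expanding outward from the peak — single-peaked.
Type 2 (peak Weber at position 4): ranking walks positions 4-3-2-5-1, expanding outward from the peak — single-peaked.
Type 3 (peak Okafor at position 2): ranking walks positions 2-1-3-4-5, expanding outward from the peak — single-peaked.
Every ranking is single-peaked on this axis.

yes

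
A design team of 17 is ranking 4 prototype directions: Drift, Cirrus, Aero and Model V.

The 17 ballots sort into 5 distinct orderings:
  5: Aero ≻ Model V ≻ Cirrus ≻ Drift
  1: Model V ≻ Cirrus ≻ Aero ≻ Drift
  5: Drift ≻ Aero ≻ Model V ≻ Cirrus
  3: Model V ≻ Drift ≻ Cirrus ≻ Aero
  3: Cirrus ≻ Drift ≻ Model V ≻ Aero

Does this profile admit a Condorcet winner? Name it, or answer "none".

Pairwise majorities:
Drift vs Cirrus: Cirrus wins 9–8.
Drift vs Aero: Drift, 11–6.
Drift vs Model V: Model V wins 9–8.
Cirrus vs Aero: Aero, 10–7.
Cirrus vs Model V: Model V wins 14–3.
Aero vs Model V: Aero wins 10–7.
No design is unbeaten: Drift loses to Cirrus; Cirrus loses to Aero; Aero loses to Drift; Model V loses to Aero. In particular Drift → Aero → Cirrus → Drift is a majority cycle — no Condorcet winner exists.

none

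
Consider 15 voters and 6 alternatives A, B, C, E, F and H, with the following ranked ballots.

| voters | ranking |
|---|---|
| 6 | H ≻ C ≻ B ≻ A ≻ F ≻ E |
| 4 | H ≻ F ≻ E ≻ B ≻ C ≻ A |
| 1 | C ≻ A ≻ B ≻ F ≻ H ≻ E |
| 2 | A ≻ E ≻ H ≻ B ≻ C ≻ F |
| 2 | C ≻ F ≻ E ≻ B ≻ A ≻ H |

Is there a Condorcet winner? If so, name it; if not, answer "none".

Pairwise majorities:
A vs B: A is ranked higher on 1+2 = 3 ballots, B on 12. B wins 12–3.
A vs C: 2 to 13, C.
A vs E: 6+1+2 = 9 for A, 6 for E — A by 9–6.
A vs F: A is ranked higher on 6+1+2 = 9 ballots, F on 6. A wins 9–6.
A vs H: A preferred on 1+2+2 = 5 ballots; H wins 10–5.
B vs C: 4+2 = 6 for B, 9 for C — C by 9–6.
B vs E: 6+1 = 7 for B, 8 for E — E by 8–7.
B vs F: B preferred on 6+1+2 = 9 ballots; B wins 9–6.
B vs H: 3 to 12, H.
C vs E: C is ranked higher on 6+1+2 = 9 ballots, E on 6. C wins 9–6.
C vs F: C is ranked higher on 6+1+2+2 = 11 ballots, F on 4. C wins 11–4.
C vs H: C preferred on 1+2 = 3 ballots; H wins 12–3.
E vs F: E preferred on 2 ballots; F wins 13–2.
E vs H: E preferred on 2+2 = 4 ballots; H wins 11–4.
F vs H: 1+2 = 3 for F, 12 for H — H by 12–3.
H wins every pairwise contest, so H is the Condorcet winner.

H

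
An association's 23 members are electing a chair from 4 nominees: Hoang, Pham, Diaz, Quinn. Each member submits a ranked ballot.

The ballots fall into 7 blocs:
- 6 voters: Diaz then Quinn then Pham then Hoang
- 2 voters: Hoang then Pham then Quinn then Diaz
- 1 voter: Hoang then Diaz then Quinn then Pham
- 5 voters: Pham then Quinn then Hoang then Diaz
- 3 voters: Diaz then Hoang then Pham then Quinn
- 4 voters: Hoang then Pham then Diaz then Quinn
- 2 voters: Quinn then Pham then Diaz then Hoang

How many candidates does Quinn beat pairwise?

Quinn against each rival (23 voters):
Quinn vs Hoang: 13 to 10, Quinn.
Quinn vs Pham: Pham, 14–9.
Quinn vs Diaz: 9 to 14, Diaz.
Quinn beats Hoang; loses to Pham, Diaz — 1 pairwise win.

1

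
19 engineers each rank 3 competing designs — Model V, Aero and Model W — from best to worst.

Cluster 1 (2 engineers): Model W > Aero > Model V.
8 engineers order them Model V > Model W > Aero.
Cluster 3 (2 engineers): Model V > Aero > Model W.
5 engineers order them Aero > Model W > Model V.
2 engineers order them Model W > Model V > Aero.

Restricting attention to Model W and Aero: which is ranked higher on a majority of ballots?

Model W

Ballots ranking Model W above Aero: 2 + 8 + 2 = 12.
Ballots ranking Aero above Model W: 19 − 12 = 7.
Model W wins the head-to-head 12–7.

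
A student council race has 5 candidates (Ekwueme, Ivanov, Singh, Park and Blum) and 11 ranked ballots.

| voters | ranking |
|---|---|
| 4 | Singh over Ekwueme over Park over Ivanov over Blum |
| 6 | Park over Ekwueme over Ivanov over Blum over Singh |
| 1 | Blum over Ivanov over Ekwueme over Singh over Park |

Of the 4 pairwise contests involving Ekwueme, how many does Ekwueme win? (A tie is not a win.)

3

Ekwueme against each rival (11 voters):
Ekwueme vs Ivanov: Ekwueme, 10–1.
Ekwueme vs Singh: Ekwueme wins 7–4.
Ekwueme vs Park: Park, 6–5.
Ekwueme vs Blum: Ekwueme wins 10–1.
Ekwueme beats Ivanov, Singh, Blum; loses to Park — 3 pairwise wins.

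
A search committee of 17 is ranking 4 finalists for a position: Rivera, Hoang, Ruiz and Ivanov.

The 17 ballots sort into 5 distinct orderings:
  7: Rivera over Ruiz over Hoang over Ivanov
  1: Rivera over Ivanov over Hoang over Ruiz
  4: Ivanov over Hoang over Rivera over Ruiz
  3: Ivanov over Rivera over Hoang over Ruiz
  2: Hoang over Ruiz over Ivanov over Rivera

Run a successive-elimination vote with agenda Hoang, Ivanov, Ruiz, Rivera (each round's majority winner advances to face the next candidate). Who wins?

Rivera

Round 1: Hoang vs Ivanov — 9–8, Hoang advances.
Round 2: Hoang vs Ruiz — 10–7, Hoang advances.
Round 3: Hoang vs Rivera — 6–11, Rivera advances.
Rivera survives the agenda.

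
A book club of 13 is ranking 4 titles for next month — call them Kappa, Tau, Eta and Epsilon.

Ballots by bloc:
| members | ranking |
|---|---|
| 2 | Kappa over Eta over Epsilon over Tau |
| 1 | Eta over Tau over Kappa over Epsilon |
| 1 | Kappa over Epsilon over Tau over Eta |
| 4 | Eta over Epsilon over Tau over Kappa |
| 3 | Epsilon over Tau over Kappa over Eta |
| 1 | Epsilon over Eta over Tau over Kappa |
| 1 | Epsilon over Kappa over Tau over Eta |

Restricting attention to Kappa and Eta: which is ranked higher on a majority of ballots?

Ballots ranking Kappa above Eta: 2 + 1 + 3 + 1 = 7.
Ballots ranking Eta above Kappa: 13 − 7 = 6.
Kappa wins the head-to-head 7–6.

Kappa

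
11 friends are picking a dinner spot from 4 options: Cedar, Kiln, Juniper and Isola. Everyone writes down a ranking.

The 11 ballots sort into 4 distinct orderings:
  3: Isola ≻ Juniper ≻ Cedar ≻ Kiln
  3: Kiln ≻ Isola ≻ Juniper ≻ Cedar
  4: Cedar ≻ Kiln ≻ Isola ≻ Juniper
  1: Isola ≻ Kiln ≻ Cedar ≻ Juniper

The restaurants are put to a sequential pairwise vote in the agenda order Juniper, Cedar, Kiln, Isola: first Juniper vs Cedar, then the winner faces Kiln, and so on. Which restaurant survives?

Round 1: Juniper vs Cedar — 6–5, Juniper advances.
Round 2: Juniper vs Kiln — 3–8, Kiln advances.
Round 3: Kiln vs Isola — 7–4, Kiln advances.
Kiln survives the agenda.

Kiln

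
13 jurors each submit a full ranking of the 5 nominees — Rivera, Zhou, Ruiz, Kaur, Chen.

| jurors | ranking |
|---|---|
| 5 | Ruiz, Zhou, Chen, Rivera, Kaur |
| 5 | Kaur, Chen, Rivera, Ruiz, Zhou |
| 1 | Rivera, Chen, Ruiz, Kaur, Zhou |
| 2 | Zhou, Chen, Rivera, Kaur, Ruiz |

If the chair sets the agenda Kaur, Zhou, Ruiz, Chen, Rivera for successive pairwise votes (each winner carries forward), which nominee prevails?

Round 1: Kaur vs Zhou — 6–7, Zhou advances.
Round 2: Zhou vs Ruiz — 2–11, Ruiz advances.
Round 3: Ruiz vs Chen — 5–8, Chen advances.
Round 4: Chen vs Rivera — 12–1, Chen advances.
The agenda winner is Chen.

Chen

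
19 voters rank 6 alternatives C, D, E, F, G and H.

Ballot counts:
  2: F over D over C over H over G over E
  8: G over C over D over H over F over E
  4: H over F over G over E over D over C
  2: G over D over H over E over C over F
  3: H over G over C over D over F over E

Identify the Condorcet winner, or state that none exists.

G

Pairwise majorities:
C vs D: 8+3 = 11 for C, 8 for D — C by 11–8.
C vs E: 2+8+3 = 13 for C, 6 for E — C by 13–6.
C vs F: C preferred on 8+2+3 = 13 ballots; C wins 13–6.
C vs G: 2 to 17, G.
C vs H: 2+8 = 10 for C, 9 for H — C by 10–9.
D vs E: D preferred on 2+8+2+3 = 15 ballots; D wins 15–4.
D vs F: 8+2+3 = 13 for D, 6 for F — D by 13–6.
D vs G: D preferred on 2 ballots; G wins 17–2.
D vs H: 12 to 7, D.
E vs F: 2 for E, 17 for F — F by 17–2.
E vs G: 0 to 19, G.
E vs H: 0 to 19, H.
F vs G: 2+4 = 6 for F, 13 for G — G by 13–6.
F vs H: 2 for F, 17 for H — H by 17–2.
G vs H: G is ranked higher on 8+2 = 10 ballots, H on 9. G wins 10–9.
G wins every pairwise contest, so G is the Condorcet winner.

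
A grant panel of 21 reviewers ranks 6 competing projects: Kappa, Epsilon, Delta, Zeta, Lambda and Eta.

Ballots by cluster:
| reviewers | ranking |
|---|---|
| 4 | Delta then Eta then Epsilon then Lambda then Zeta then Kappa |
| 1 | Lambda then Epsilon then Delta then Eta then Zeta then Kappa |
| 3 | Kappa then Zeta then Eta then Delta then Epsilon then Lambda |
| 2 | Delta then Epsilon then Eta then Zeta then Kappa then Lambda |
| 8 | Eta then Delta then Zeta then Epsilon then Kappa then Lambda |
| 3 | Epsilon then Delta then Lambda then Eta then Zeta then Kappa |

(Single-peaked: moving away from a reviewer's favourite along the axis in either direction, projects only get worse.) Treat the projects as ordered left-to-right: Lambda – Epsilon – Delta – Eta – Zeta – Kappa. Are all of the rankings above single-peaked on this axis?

yes

Axis positions: Lambda=1, Epsilon=2, Delta=3, Eta=4, Zeta=5, Kappa=6.
Cluster 1 (peak Delta at position 3): ranking walks positions 3-4-2-1-5-6, expanding outward from the peak — single-peaked.
Cluster 2 (peak Lambda at position 1): ranking walks positions 1-2-3-4-5-6, expanding outward from the peak — single-peaked.
Cluster 3 (peak Kappa at position 6): ranking walks positions 6-5-4-3-2-1, expanding outward from the peak — single-peaked.
Cluster 4 (peak Delta at position 3): ranking walks positions 3-2-4-5-6-1, expanding outward from the peak — single-peaked.
Cluster 5 (peak Eta at position 4): ranking walks positions 4-3-5-2-6-1, expanding outward from the peak — single-peaked.
Cluster 6 (peak Epsilon at position 2): ranking walks positions 2-3-1-4-5-6, expanding outward from the peak — single-peaked.
Every ranking is single-peaked on this axis.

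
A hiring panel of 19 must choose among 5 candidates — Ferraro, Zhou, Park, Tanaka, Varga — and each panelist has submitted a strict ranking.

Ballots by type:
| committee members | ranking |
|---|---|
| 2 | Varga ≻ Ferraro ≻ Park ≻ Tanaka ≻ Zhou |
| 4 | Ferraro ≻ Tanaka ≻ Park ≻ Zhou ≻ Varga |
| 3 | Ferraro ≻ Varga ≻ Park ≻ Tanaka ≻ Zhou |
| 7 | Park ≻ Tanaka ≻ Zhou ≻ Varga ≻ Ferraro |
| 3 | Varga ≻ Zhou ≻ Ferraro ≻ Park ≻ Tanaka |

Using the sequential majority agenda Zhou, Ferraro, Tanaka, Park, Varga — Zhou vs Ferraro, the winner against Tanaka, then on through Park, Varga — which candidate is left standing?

Park

Round 1: Zhou vs Ferraro — 10–9, Zhou advances.
Round 2: Zhou vs Tanaka — 3–16, Tanaka advances.
Round 3: Tanaka vs Park — 4–15, Park advances.
Round 4: Park vs Varga — 11–8, Park advances.
The agenda winner is Park.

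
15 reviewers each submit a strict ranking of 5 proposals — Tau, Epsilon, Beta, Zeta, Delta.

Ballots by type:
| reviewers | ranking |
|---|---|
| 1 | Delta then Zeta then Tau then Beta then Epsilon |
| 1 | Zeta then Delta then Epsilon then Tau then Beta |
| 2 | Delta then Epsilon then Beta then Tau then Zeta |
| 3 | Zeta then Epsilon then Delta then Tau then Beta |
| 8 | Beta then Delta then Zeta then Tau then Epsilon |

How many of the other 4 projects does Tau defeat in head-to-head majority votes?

Tau against each rival (15 reviewers):
Tau vs Epsilon: 9 to 6, Tau.
Tau vs Beta: 1+1+3 = 5 for Tau, 10 for Beta — Beta by 10–5.
Tau vs Zeta: 2 for Tau, 13 for Zeta — Zeta by 13–2.
Tau vs Delta: 0 to 15, Delta.
Tau beats Epsilon; loses to Beta, Zeta, Delta — 1 pairwise win.

1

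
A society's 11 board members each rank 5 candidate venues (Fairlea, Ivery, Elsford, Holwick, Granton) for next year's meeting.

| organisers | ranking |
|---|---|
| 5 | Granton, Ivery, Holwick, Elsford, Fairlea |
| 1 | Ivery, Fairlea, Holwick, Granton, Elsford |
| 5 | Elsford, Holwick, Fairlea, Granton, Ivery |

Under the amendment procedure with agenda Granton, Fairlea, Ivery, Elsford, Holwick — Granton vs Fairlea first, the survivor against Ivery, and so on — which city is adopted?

Round 1: Granton vs Fairlea — 5–6, Fairlea advances.
Round 2: Fairlea vs Ivery — 5–6, Ivery advances.
Round 3: Ivery vs Elsford — 6–5, Ivery advances.
Round 4: Ivery vs Holwick — 6–5, Ivery advances.
The agenda winner is Ivery.

Ivery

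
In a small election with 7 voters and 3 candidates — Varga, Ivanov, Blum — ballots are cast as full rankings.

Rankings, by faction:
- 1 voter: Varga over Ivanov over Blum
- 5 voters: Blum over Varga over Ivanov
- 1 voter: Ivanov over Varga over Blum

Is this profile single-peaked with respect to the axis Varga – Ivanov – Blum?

no

Axis positions: Varga=1, Ivanov=2, Blum=3.
Faction 1 (peak Varga at position 1): ranking walks positions 1-2-3, expanding outward from the peak — single-peaked.
Faction 2: ranking walks positions 3-1-2; Varga is ranked above Ivanov even though Ivanov lies between Varga and the peak Blum on the axis — preferences dip and rise again. Not single-peaked.
Faction 3 (peak Ivanov at position 2): ranking walks positions 2-1-3, expanding outward from the peak — single-peaked.
Faction 2 violates single-peakedness, so the profile is not single-peaked on this axis.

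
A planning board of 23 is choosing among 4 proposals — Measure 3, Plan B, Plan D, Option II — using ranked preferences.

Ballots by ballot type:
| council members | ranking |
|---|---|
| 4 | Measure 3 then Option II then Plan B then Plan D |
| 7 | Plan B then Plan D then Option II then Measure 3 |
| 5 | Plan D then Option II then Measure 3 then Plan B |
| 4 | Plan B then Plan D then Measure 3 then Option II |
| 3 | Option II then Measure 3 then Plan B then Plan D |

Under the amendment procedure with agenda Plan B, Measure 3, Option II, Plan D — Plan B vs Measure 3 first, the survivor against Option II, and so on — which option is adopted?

Plan D

Round 1: Plan B vs Measure 3 — 11–12, Measure 3 advances.
Round 2: Measure 3 vs Option II — 8–15, Option II advances.
Round 3: Option II vs Plan D — 7–16, Plan D advances.
Plan D survives the agenda.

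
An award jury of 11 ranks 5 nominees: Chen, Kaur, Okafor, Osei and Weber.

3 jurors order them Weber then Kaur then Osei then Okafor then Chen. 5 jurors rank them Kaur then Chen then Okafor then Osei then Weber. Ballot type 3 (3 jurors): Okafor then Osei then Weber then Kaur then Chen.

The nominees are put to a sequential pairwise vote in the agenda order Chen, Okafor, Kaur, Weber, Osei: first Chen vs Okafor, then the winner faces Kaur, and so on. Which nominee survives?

Osei

Round 1: Chen vs Okafor — 5–6, Okafor advances.
Round 2: Okafor vs Kaur — 3–8, Kaur advances.
Round 3: Kaur vs Weber — 5–6, Weber advances.
Round 4: Weber vs Osei — 3–8, Osei advances.
Osei survives the agenda.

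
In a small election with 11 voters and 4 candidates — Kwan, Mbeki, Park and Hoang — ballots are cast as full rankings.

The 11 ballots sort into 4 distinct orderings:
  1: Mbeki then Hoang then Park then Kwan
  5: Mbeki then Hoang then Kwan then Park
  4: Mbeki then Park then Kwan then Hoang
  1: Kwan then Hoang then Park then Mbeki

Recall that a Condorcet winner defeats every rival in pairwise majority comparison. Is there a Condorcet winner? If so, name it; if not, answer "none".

Mbeki

Pairwise majorities:
Kwan vs Mbeki: Kwan preferred on 1 ballot; Mbeki wins 10–1.
Kwan vs Park: 6 to 5, Kwan.
Kwan vs Hoang: 5 to 6, Hoang.
Mbeki vs Park: Mbeki is ranked higher on 1+5+4 = 10 ballots, Park on 1. Mbeki wins 10–1.
Mbeki vs Hoang: Mbeki is ranked higher on 1+5+4 = 10 ballots, Hoang on 1. Mbeki wins 10–1.
Park vs Hoang: 4 for Park, 7 for Hoang — Hoang by 7–4.
Only Mbeki has no losses; Mbeki is the Condorcet winner.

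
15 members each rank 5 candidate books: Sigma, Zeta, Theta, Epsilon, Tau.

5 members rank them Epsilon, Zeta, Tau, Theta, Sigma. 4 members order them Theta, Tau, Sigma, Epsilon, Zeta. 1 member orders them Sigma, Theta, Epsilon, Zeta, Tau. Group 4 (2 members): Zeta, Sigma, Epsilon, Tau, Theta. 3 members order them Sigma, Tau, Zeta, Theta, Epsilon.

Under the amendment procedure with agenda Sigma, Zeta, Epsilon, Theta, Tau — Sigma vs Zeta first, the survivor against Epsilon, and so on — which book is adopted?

Round 1: Sigma vs Zeta — 8–7, Sigma advances.
Round 2: Sigma vs Epsilon — 10–5, Sigma advances.
Round 3: Sigma vs Theta — 6–9, Theta advances.
Round 4: Theta vs Tau — 5–10, Tau advances.
The agenda winner is Tau.

Tau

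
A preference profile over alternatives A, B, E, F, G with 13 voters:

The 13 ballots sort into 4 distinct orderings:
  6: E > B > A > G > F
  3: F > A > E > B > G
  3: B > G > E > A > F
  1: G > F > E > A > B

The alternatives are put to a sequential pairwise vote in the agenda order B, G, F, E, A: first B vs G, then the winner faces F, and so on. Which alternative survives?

E

Round 1: B vs G — 12–1, B advances.
Round 2: B vs F — 9–4, B advances.
Round 3: B vs E — 3–10, E advances.
Round 4: E vs A — 10–3, E advances.
The agenda winner is E.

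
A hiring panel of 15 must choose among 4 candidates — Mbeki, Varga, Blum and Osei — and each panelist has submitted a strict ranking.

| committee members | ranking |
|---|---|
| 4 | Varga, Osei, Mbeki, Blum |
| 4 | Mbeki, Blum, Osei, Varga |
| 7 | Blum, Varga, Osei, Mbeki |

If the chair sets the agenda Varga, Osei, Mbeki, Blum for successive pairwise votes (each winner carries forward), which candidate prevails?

Blum

Round 1: Varga vs Osei — 11–4, Varga advances.
Round 2: Varga vs Mbeki — 11–4, Varga advances.
Round 3: Varga vs Blum — 4–11, Blum advances.
Blum survives the agenda.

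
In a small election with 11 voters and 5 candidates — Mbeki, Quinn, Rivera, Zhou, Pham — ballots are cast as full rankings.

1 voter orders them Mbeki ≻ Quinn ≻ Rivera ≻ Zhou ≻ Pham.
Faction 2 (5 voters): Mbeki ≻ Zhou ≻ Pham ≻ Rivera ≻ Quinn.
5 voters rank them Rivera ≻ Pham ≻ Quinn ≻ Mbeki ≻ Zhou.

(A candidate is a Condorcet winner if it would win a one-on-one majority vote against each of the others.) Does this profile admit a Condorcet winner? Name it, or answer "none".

Head-to-head results (11 voters):
Mbeki vs Quinn: Mbeki wins 6–5.
Mbeki vs Rivera: Mbeki wins 6–5.
Mbeki vs Zhou: Mbeki preferred on 1+5+5 = 11 ballots; Mbeki wins 11–0.
Mbeki vs Pham: Mbeki preferred on 1+5 = 6 ballots; Mbeki wins 6–5.
Quinn vs Rivera: 1 for Quinn, 10 for Rivera — Rivera by 10–1.
Quinn–Zhou: Quinn 6–5.
Quinn vs Pham: 1 to 10, Pham.
Rivera vs Zhou: Rivera wins 6–5.
Rivera vs Pham: Rivera wins 6–5.
Zhou–Pham: Zhou 6–5.
Mbeki defeats every rival head-to-head and is the Condorcet winner.

Mbeki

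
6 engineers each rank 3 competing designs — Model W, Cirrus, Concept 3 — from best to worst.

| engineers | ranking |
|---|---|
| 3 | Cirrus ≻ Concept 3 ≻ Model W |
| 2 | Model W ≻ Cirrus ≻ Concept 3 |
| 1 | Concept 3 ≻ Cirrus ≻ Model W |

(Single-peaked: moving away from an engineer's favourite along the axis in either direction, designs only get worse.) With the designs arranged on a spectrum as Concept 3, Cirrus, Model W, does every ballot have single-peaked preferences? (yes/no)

Axis positions: Concept 3=1, Cirrus=2, Model W=3.
Type 1 (peak Cirrus at position 2): ranking walks positions 2-1-3, expanding outward from the peak — single-peaked.
Type 2 (peak Model W at position 3): ranking walks positions 3-2-1, expanding outward from the peak — single-peaked.
Type 3 (peak Concept 3 at position 1): ranking walks positions 1-2-3, expanding outward from the peak — single-peaked.
Every ranking is single-peaked on this axis.

yes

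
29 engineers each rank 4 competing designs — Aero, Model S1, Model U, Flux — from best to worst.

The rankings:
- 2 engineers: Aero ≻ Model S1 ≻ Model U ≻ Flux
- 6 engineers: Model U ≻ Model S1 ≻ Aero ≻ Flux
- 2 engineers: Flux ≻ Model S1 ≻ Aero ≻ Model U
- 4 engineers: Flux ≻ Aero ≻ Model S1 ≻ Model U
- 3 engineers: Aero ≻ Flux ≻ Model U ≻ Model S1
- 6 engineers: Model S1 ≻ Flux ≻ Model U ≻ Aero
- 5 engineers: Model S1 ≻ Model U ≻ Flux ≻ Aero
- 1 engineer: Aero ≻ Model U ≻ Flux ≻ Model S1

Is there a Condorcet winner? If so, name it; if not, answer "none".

Model S1

Check each pair by majority over 29 ballots:
Aero vs Model S1: Model S1 wins 19–10.
Aero vs Model U: Model U wins 17–12.
Aero vs Flux: 2+6+3+1 = 12 for Aero, 17 for Flux — Flux by 17–12.
Model S1 vs Model U: Model S1 preferred on 2+2+4+6+5 = 19 ballots; Model S1 wins 19–10.
Model S1 vs Flux: Model S1, 19–10.
Model U vs Flux: Flux, 15–14.
Model S1 beats each of Aero, Model U, Flux — Model S1 is the Condorcet winner.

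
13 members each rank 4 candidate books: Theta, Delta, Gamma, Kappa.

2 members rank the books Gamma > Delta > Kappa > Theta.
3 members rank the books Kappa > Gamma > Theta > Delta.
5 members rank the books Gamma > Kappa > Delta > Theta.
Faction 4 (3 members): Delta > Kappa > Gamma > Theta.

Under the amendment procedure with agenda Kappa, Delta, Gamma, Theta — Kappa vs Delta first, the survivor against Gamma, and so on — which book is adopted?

Gamma

Round 1: Kappa vs Delta — 8–5, Kappa advances.
Round 2: Kappa vs Gamma — 6–7, Gamma advances.
Round 3: Gamma vs Theta — 13–0, Gamma advances.
Gamma survives the agenda.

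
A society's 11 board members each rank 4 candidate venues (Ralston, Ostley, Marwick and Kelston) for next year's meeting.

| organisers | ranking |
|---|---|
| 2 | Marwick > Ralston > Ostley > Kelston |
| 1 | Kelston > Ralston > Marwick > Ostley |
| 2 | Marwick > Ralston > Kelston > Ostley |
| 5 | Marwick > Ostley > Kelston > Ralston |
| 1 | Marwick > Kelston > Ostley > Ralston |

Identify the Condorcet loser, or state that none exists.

Pairwise majorities:
Ralston vs Ostley: Ostley, 6–5.
Ralston vs Marwick: 1 for Ralston, 10 for Marwick — Marwick by 10–1.
Ralston vs Kelston: 2+2 = 4 for Ralston, 7 for Kelston — Kelston by 7–4.
Ostley vs Marwick: 0 for Ostley, 11 for Marwick — Marwick by 11–0.
Ostley vs Kelston: Ostley, 7–4.
Marwick vs Kelston: Marwick preferred on 2+2+5+1 = 10 ballots; Marwick wins 10–1.
Ralston loses to every other city — it is the Condorcet loser.

Ralston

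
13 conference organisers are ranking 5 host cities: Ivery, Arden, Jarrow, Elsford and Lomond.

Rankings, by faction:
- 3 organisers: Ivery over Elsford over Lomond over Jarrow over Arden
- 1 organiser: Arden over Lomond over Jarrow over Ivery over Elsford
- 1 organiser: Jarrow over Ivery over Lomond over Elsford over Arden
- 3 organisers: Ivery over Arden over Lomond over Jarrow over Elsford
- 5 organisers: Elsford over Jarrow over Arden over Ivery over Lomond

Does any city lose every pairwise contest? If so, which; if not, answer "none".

none

Pairwise majorities:
Ivery vs Arden: Ivery preferred on 3+1+3 = 7 ballots; Ivery wins 7–6.
Ivery vs Jarrow: Jarrow, 7–6.
Ivery vs Elsford: Ivery wins 8–5.
Ivery vs Lomond: Ivery preferred on 3+1+3+5 = 12 ballots; Ivery wins 12–1.
Arden vs Jarrow: Arden is ranked higher on 1+3 = 4 ballots, Jarrow on 9. Jarrow wins 9–4.
Arden vs Elsford: Arden is ranked higher on 1+3 = 4 ballots, Elsford on 9. Elsford wins 9–4.
Arden–Lomond: Arden 9–4.
Jarrow vs Elsford: Jarrow is ranked higher on 1+1+3 = 5 ballots, Elsford on 8. Elsford wins 8–5.
Jarrow vs Lomond: Lomond, 7–6.
Elsford vs Lomond: 3+5 = 8 for Elsford, 5 for Lomond — Elsford by 8–5.
No city is winless: Ivery beats Arden; Arden beats Lomond; Jarrow beats Ivery; Elsford beats Arden; Lomond beats Jarrow. There is no Condorcet loser.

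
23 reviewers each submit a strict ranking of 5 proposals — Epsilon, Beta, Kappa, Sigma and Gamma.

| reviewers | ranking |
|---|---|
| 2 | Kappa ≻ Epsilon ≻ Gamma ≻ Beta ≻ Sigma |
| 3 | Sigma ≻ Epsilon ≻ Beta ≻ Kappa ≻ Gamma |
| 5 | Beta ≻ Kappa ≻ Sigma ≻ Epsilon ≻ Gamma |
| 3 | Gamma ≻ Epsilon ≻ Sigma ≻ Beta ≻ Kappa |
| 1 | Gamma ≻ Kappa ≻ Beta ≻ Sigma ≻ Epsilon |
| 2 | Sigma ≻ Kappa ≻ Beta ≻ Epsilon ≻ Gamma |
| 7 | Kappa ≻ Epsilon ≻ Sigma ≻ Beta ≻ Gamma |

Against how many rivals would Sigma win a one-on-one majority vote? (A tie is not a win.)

2

Sigma against each rival (23 reviewers):
Sigma vs Epsilon: Epsilon, 12–11.
Sigma vs Beta: Sigma, 15–8.
Sigma vs Kappa: 3+3+2 = 8 for Sigma, 15 for Kappa — Kappa by 15–8.
Sigma vs Gamma: 3+5+2+7 = 17 for Sigma, 6 for Gamma — Sigma by 17–6.
Sigma beats Beta, Gamma; loses to Epsilon, Kappa — 2 pairwise wins.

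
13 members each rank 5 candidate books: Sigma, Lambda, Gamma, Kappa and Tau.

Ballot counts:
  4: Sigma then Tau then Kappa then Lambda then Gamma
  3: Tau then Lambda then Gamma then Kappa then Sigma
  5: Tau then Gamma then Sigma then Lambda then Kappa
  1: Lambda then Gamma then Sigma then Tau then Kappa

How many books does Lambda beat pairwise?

2

Lambda against each rival (13 members):
Lambda vs Sigma: Lambda is ranked higher on 3+1 = 4 ballots, Sigma on 9. Sigma wins 9–4.
Lambda vs Gamma: Lambda wins 8–5.
Lambda vs Kappa: Lambda, 9–4.
Lambda–Tau: Tau 12–1.
Lambda beats Gamma, Kappa; loses to Sigma, Tau — 2 pairwise wins.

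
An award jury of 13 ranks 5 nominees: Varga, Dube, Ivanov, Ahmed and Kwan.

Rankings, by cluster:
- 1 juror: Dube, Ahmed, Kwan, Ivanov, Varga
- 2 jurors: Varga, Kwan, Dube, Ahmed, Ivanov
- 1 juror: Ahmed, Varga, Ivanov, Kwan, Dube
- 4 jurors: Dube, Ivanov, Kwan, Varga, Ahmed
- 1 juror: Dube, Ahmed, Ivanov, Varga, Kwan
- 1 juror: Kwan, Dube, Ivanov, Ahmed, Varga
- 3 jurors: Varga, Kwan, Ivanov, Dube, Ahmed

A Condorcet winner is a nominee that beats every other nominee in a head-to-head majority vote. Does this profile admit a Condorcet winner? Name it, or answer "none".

Pairwise majorities:
Varga vs Dube: Dube, 7–6.
Varga–Ivanov: Ivanov 7–6.
Varga vs Ahmed: Varga wins 9–4.
Varga–Kwan: Varga 7–6.
Dube vs Ivanov: Dube wins 9–4.
Dube vs Ahmed: Dube, 12–1.
Dube–Kwan: Kwan 7–6.
Ivanov vs Ahmed: Ivanov wins 8–5.
Ivanov–Kwan: Kwan 7–6.
Ahmed vs Kwan: Kwan wins 10–3.
Each nominee drops at least one matchup (Varga loses to Dube; Dube loses to Kwan; Ivanov loses to Dube; Ahmed loses to Varga; Kwan loses to Varga); the cycle Varga beats Kwan beats Dube beats Varga rules out a Condorcet winner.

none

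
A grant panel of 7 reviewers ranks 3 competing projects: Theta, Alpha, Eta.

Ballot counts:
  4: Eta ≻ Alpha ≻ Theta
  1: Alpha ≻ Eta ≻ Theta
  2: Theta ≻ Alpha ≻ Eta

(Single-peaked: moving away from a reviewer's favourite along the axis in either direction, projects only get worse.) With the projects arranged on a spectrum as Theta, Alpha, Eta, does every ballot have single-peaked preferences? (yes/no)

Axis positions: Theta=1, Alpha=2, Eta=3.
Type 1 (peak Eta at position 3): ranking walks positions 3-2-1, expanding outward from the peak — single-peaked.
Type 2 (peak Alpha at position 2): ranking walks positions 2-3-1, expanding outward from the peak — single-peaked.
Type 3 (peak Theta at position 1): ranking walks positions 1-2-3, expanding outward from the peak — single-peaked.
Every ranking is single-peaked on this axis.

yes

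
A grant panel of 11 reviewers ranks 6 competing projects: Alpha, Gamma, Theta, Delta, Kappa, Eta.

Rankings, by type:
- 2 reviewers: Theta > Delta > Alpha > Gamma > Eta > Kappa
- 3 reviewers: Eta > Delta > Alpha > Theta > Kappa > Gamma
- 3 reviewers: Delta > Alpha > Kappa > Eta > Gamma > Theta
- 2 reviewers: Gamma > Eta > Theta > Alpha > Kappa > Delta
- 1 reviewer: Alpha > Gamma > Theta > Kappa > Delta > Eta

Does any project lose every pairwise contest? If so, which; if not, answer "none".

Head-to-head results (11 reviewers):
Alpha vs Gamma: 9 to 2, Alpha.
Alpha vs Theta: Alpha preferred on 3+3+1 = 7 ballots; Alpha wins 7–4.
Alpha vs Delta: Delta wins 8–3.
Alpha vs Kappa: 11 to 0, Alpha.
Alpha vs Eta: Alpha wins 6–5.
Gamma vs Theta: Gamma wins 6–5.
Gamma vs Delta: 3 to 8, Delta.
Gamma–Kappa: Kappa 6–5.
Gamma vs Eta: Eta, 6–5.
Theta vs Delta: Theta preferred on 2+2+1 = 5 ballots; Delta wins 6–5.
Theta vs Kappa: 2+3+2+1 = 8 for Theta, 3 for Kappa — Theta by 8–3.
Theta vs Eta: 3 to 8, Eta.
Delta–Kappa: Delta 8–3.
Delta vs Eta: 2+3+1 = 6 for Delta, 5 for Eta — Delta by 6–5.
Kappa vs Eta: Eta wins 7–4.
Each project has at least one pairwise win (Alpha beats Gamma; Gamma beats Theta; Theta beats Kappa; Delta beats Alpha; Kappa beats Gamma; Eta beats Gamma) — no Condorcet loser.

none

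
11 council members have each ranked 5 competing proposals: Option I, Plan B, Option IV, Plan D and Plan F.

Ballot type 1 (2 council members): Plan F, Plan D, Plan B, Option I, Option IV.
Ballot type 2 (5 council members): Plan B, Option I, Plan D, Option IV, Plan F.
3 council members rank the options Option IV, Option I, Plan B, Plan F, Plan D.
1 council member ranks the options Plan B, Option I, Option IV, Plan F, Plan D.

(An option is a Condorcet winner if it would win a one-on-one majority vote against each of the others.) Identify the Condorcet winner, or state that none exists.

Plan B

Pairwise majorities:
Option I vs Plan B: 3 to 8, Plan B.
Option I vs Option IV: Option I is ranked higher on 2+5+1 = 8 ballots, Option IV on 3. Option I wins 8–3.
Option I vs Plan D: 9 to 2, Option I.
Option I vs Plan F: 5+3+1 = 9 for Option I, 2 for Plan F — Option I by 9–2.
Plan B vs Option IV: Plan B is ranked higher on 2+5+1 = 8 ballots, Option IV on 3. Plan B wins 8–3.
Plan B vs Plan D: Plan B is ranked higher on 5+3+1 = 9 ballots, Plan D on 2. Plan B wins 9–2.
Plan B vs Plan F: 9 to 2, Plan B.
Option IV vs Plan D: Option IV preferred on 3+1 = 4 ballots; Plan D wins 7–4.
Option IV vs Plan F: 5+3+1 = 9 for Option IV, 2 for Plan F — Option IV by 9–2.
Plan D vs Plan F: 5 for Plan D, 6 for Plan F — Plan F by 6–5.
Plan B defeats every rival head-to-head and is the Condorcet winner.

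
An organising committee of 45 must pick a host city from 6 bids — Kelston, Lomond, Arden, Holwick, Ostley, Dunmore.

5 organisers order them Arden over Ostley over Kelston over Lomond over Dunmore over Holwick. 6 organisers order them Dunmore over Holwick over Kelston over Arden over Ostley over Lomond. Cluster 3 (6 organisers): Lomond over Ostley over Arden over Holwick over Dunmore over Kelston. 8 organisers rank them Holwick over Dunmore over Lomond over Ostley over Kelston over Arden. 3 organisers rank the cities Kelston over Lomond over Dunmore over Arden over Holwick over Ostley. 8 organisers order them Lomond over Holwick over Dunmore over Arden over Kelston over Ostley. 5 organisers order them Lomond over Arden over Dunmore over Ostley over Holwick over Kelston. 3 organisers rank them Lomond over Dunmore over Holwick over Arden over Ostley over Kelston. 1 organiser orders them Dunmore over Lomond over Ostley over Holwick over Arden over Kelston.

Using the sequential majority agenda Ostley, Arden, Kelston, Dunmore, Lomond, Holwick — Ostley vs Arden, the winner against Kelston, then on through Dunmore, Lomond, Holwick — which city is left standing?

Round 1: Ostley vs Arden — 15–30, Arden advances.
Round 2: Arden vs Kelston — 28–17, Arden advances.
Round 3: Arden vs Dunmore — 16–29, Dunmore advances.
Round 4: Dunmore vs Lomond — 15–30, Lomond advances.
Round 5: Lomond vs Holwick — 31–14, Lomond advances.
Lomond survives the agenda.

Lomond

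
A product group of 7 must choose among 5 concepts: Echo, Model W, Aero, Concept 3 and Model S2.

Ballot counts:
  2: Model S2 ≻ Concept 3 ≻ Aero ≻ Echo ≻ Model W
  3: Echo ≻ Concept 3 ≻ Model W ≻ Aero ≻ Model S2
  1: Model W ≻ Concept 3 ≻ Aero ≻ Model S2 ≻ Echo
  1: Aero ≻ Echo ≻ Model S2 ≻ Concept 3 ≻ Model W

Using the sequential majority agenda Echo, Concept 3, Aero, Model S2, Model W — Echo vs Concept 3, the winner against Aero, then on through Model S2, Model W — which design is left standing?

Model W

Round 1: Echo vs Concept 3 — 4–3, Echo advances.
Round 2: Echo vs Aero — 3–4, Aero advances.
Round 3: Aero vs Model S2 — 5–2, Aero advances.
Round 4: Aero vs Model W — 3–4, Model W advances.
The agenda winner is Model W.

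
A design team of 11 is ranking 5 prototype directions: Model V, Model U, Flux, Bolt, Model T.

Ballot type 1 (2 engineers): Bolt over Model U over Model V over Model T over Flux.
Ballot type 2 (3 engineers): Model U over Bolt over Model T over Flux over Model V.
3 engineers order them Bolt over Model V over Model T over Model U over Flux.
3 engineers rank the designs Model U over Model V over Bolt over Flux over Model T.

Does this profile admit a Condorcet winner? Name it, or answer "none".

Check each pair by majority over 11 ballots:
Model V vs Model U: Model V preferred on 3 ballots; Model U wins 8–3.
Model V vs Flux: Model V preferred on 2+3+3 = 8 ballots; Model V wins 8–3.
Model V vs Bolt: 3 for Model V, 8 for Bolt — Bolt by 8–3.
Model V vs Model T: Model V is ranked higher on 2+3+3 = 8 ballots, Model T on 3. Model V wins 8–3.
Model U vs Flux: Model U is ranked higher on 2+3+3+3 = 11 ballots, Flux on 0. Model U wins 11–0.
Model U vs Bolt: 6 to 5, Model U.
Model U vs Model T: Model U is ranked higher on 2+3+3 = 8 ballots, Model T on 3. Model U wins 8–3.
Flux vs Bolt: Flux is ranked higher on 0 ballots, Bolt on 11. Bolt wins 11–0.
Flux vs Model T: 3 for Flux, 8 for Model T — Model T by 8–3.
Bolt vs Model T: Bolt is ranked higher on 2+3+3+3 = 11 ballots, Model T on 0. Bolt wins 11–0.
Model U beats each of Model V, Flux, Bolt, Model T — Model U is the Condorcet winner.

Model U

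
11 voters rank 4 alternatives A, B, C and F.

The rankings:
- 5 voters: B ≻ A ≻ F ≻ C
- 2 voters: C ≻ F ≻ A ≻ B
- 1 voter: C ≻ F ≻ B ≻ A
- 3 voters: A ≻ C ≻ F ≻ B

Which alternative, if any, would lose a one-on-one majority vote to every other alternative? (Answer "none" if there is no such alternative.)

Pairwise majorities:
A vs B: A preferred on 2+3 = 5 ballots; B wins 6–5.
A vs C: 5+3 = 8 for A, 3 for C — A by 8–3.
A vs F: 5+3 = 8 for A, 3 for F — A by 8–3.
B vs C: C wins 6–5.
B vs F: F, 6–5.
C vs F: C preferred on 2+1+3 = 6 ballots; C wins 6–5.
Every alternative wins at least one matchup (A beats C; B beats A; C beats B; F beats B), so there is no Condorcet loser.

none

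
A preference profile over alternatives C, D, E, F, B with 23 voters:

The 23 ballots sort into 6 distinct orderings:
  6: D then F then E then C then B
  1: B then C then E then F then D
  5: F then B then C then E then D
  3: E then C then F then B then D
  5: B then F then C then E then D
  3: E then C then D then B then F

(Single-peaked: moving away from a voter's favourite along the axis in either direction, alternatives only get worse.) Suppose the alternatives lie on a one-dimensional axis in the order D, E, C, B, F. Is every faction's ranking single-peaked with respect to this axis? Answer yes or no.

Axis positions: D=1, E=2, C=3, B=4, F=5.
Faction 1: ranking walks positions 1-5-2-3-4; F is ranked above E even though E lies between F and the peak D on the axis — preferences dip and rise again. Not single-peaked.
Faction 2 (peak B at position 4): ranking walks positions 4-3-2-5-1, expanding outward from the peak — single-peaked.
Faction 3 (peak F at position 5): ranking walks positions 5-4-3-2-1, expanding outward from the peak — single-peaked.
Faction 4: ranking walks positions 2-3-5-4-1; F is ranked above B even though B lies between F and the peak E on the axis — preferences dip and rise again. Not single-peaked.
Faction 5 (peak B at position 4): ranking walks positions 4-5-3-2-1, expanding outward from the peak — single-peaked.
Faction 6 (peak E at position 2): ranking walks positions 2-3-1-4-5, expanding outward from the peak — single-peaked.
Faction 1 violates single-peakedness, so the profile is not single-peaked on this axis.

no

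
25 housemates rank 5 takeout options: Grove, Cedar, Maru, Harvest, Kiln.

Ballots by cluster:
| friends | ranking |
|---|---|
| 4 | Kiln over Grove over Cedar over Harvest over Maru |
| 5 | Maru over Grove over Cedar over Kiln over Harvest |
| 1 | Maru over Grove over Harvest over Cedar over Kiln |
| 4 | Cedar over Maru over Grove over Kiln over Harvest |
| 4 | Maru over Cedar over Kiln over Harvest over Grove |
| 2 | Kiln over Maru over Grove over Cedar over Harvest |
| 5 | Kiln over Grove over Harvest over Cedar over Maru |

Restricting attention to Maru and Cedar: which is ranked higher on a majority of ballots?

Ballots ranking Maru above Cedar: 5 + 1 + 4 + 2 = 12.
Ballots ranking Cedar above Maru: 25 − 12 = 13.
Cedar wins the head-to-head 13–12.

Cedar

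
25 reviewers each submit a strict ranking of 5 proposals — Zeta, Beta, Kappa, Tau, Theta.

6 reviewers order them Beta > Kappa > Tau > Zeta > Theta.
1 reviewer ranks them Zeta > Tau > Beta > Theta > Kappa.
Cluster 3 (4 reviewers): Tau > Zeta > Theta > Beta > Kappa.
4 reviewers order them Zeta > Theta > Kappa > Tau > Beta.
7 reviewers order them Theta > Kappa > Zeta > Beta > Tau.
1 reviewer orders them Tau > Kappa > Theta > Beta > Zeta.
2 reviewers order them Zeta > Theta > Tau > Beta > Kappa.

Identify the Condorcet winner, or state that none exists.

none

Check each pair by majority over 25 ballots:
Zeta vs Beta: 18 to 7, Zeta.
Zeta vs Kappa: Zeta is ranked higher on 1+4+4+2 = 11 ballots, Kappa on 14. Kappa wins 14–11.
Zeta vs Tau: Zeta preferred on 1+4+7+2 = 14 ballots; Zeta wins 14–11.
Zeta vs Theta: 17 to 8, Zeta.
Beta vs Kappa: Beta preferred on 6+1+4+2 = 13 ballots; Beta wins 13–12.
Beta vs Tau: Beta is ranked higher on 6+7 = 13 ballots, Tau on 12. Beta wins 13–12.
Beta vs Theta: 7 to 18, Theta.
Kappa vs Tau: 17 to 8, Kappa.
Kappa vs Theta: Kappa is ranked higher on 6+1 = 7 ballots, Theta on 18. Theta wins 18–7.
Tau vs Theta: Tau is ranked higher on 6+1+4+1 = 12 ballots, Theta on 13. Theta wins 13–12.
No project is unbeaten: Zeta loses to Kappa; Beta loses to Zeta; Kappa loses to Beta; Tau loses to Zeta; Theta loses to Zeta. In particular Zeta → Beta → Kappa → Zeta is a majority cycle — no Condorcet winner exists.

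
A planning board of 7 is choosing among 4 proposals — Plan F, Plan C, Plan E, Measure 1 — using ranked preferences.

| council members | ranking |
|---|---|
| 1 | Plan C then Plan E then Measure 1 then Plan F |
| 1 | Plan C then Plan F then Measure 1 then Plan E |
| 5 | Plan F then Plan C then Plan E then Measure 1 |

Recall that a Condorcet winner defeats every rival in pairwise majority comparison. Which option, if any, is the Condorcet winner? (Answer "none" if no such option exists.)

Pairwise majorities:
Plan F vs Plan C: Plan F wins 5–2.
Plan F–Plan E: Plan F 6–1.
Plan F–Measure 1: Plan F 6–1.
Plan C vs Plan E: Plan C wins 7–0.
Plan C vs Measure 1: Plan C, 7–0.
Plan E vs Measure 1: Plan E, 6–1.
Plan F defeats every rival head-to-head and is the Condorcet winner.

Plan F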